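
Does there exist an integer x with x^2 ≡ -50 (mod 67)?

yes

(-50/67)
  = -(50/67)    [67 ≡ 3 mod 4 ⇒ (-1/67) = -1]
  = (25/67)    [67 ≡ 3 mod 8 ⇒ (2/67) = -1]
  = (67/25)    [QR: 25 ≡ 1 mod 4, sign kept]
  = (17/25)    [67 ≡ 17 mod 25]
  = (25/17)    [QR: 17 ≡ 1 mod 4, sign kept]
  = (8/17)    [25 ≡ 8 mod 17]
  = (1/17)    [17 ≡ 1 mod 8 ⇒ (2/17)^3 = +1]
  = 1    [(1/17) = 1]
(-50/67) = 1, and 67 is prime, so -50 is a quadratic residue mod 67.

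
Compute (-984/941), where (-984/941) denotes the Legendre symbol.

(-984/941)
  = (898/941)    [-984 ≡ 898 mod 941]
  = -(449/941)    [941 ≡ 5 mod 8 ⇒ (2/941) = -1]
  = -(941/449)    [QR: 449 ≡ 1 mod 4, sign kept]
  = -(43/449)    [941 ≡ 43 mod 449]
  = -(449/43)    [QR: 449 ≡ 1 mod 4, sign kept]
  = -(19/43)    [449 ≡ 19 mod 43]
  = (43/19)    [QR: both ≡ 3 mod 4, sign flips]
  = (5/19)    [43 ≡ 5 mod 19]
  = (19/5)    [QR: 5 ≡ 1 mod 4, sign kept]
  = (4/5)    [19 ≡ 4 mod 5]
  = (1/5)    [5 ≡ 5 mod 8 ⇒ (2/5)^2 = +1]
  = 1    [(1/5) = 1]

1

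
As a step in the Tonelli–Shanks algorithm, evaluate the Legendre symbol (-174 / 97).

-1

Pull out -1: (-174 / 97) = (-1 / 97)·(174 / 97). Since 97 ≡ 1 (mod 4), (-1 / 97) = +1. Now have (174 / 97).
Reduce the numerator: 174 ≡ 77 (mod 97), so (174 / 97) = (77 / 97).
77 ≡ 1 (mod 4), so quadratic reciprocity gives (77 / 97) = (97 / 77). Reduce: 97 ≡ 20 (mod 77). Now have (20 / 77).
Factor out 2: 20 = 2^2·5. Since 77 ≡ 5 (mod 8), (2 / 77) = -1, and (2 / 77)^2 = +1. Now have (5 / 77).
5 ≡ 1 (mod 4), so quadratic reciprocity gives (5 / 77) = (77 / 5). Reduce: 77 ≡ 2 (mod 5). Now have (2 / 5).
Factor out 2: 2 = 2. Since 5 ≡ 5 (mod 8), (2 / 5) = -1. Now have -(1 / 5).
(1 / 5) = 1. Collecting the sign factors: -1.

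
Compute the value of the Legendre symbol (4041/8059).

1

4041 ≡ 1 (mod 4), so quadratic reciprocity gives (4041/8059) = (8059/4041). Reduce: 8059 ≡ 4018 (mod 4041). Now have (4018/4041).
Factor out 2: 4018 = 2·2009. Since 4041 ≡ 1 (mod 8), (2/4041) = +1. Now have (2009/4041).
2009 ≡ 1 (mod 4), so quadratic reciprocity gives (2009/4041) = (4041/2009). Reduce: 4041 ≡ 23 (mod 2009). Now have (23/2009).
2009 ≡ 1 (mod 4), so quadratic reciprocity gives (23/2009) = (2009/23). Reduce: 2009 ≡ 8 (mod 23). Now have (8/23).
Factor out 2: 8 = 2^3. Since 23 ≡ 7 (mod 8), (2/23) = +1, and (2/23)^3 = +1. Now have (1/23).
(1/23) = 1. Collecting the sign factors: 1.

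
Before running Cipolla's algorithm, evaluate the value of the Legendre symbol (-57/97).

-1

Reduce the numerator: -57 ≡ 40 (mod 97), so (-57/97) = (40/97).
Factor out 2: 40 = 2^3·5. Since 97 ≡ 1 (mod 8), (2/97) = +1, and (2/97)^3 = +1. Now have (5/97).
5 ≡ 1 (mod 4), so quadratic reciprocity gives (5/97) = (97/5). Reduce: 97 ≡ 2 (mod 5). Now have (2/5).
Factor out 2: 2 = 2. Since 5 ≡ 5 (mod 8), (2/5) = -1. Now have -(1/5).
(1/5) = 1. Collecting the sign factors: -1.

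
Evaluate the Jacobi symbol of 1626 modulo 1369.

Reduce the numerator: 1626 ≡ 257 (mod 1369), so (1626|1369) = (257|1369).
257 ≡ 1 (mod 4), so quadratic reciprocity gives (257|1369) = (1369|257). Reduce: 1369 ≡ 84 (mod 257). Now have (84|257).
Factor out 2: 84 = 2^2·21. Since 257 ≡ 1 (mod 8), (2|257) = +1, and (2|257)^2 = +1. Now have (21|257).
21 ≡ 1 (mod 4), so quadratic reciprocity gives (21|257) = (257|21). Reduce: 257 ≡ 5 (mod 21). Now have (5|21).
5 ≡ 1 (mod 4), so quadratic reciprocity gives (5|21) = (21|5). Reduce: 21 ≡ 1 (mod 5). Now have (1|5).
(1|5) = 1. Collecting the sign factors: 1.

1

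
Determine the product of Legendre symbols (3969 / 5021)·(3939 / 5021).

By multiplicativity, (3969·3939 / 5021) = (3969 / 5021)·(3939 / 5021).
First factor (3969 / 5021):
3969 ≡ 1 (mod 4), so quadratic reciprocity gives (3969 / 5021) = (5021 / 3969). Reduce: 5021 ≡ 1052 (mod 3969). Now have (1052 / 3969).
Factor out 2: 1052 = 2^2·263. Since 3969 ≡ 1 (mod 8), (2 / 3969) = +1, and (2 / 3969)^2 = +1. Now have (263 / 3969).
3969 ≡ 1 (mod 4), so quadratic reciprocity gives (263 / 3969) = (3969 / 263). Reduce: 3969 ≡ 24 (mod 263). Now have (24 / 263).
Factor out 2: 24 = 2^3·3. Since 263 ≡ 7 (mod 8), (2 / 263) = +1, and (2 / 263)^3 = +1. Now have (3 / 263).
Both 3 ≡ 3 and 263 ≡ 3 (mod 4), so reciprocity gives (3 / 263) = -(263 / 3). Reduce: 263 ≡ 2 (mod 3). Now have -(2 / 3).
Factor out 2: 2 = 2. Since 3 ≡ 3 (mod 8), (2 / 3) = -1. Now have (1 / 3).
(1 / 3) = 1. Collecting the sign factors: 1.
Second factor (3939 / 5021):
5021 ≡ 1 (mod 4), so quadratic reciprocity gives (3939 / 5021) = (5021 / 3939). Reduce: 5021 ≡ 1082 (mod 3939). Now have (1082 / 3939).
Factor out 2: 1082 = 2·541. Since 3939 ≡ 3 (mod 8), (2 / 3939) = -1. Now have -(541 / 3939).
541 ≡ 1 (mod 4), so quadratic reciprocity gives (541 / 3939) = (3939 / 541). Reduce: 3939 ≡ 152 (mod 541). Now have -(152 / 541).
Factor out 2: 152 = 2^3·19. Since 541 ≡ 5 (mod 8), (2 / 541) = -1, and (2 / 541)^3 = -1. Now have (19 / 541).
541 ≡ 1 (mod 4), so quadratic reciprocity gives (19 / 541) = (541 / 19). Reduce: 541 ≡ 9 (mod 19). Now have (9 / 19).
9 ≡ 1 (mod 4), so quadratic reciprocity gives (9 / 19) = (19 / 9). Reduce: 19 ≡ 1 (mod 9). Now have (1 / 9).
(1 / 9) = 1. Collecting the sign factors: 1.
Product: (1)·(1) = 1.

1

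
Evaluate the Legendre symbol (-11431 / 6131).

(-11431 / 6131)
  = (831 / 6131)    [-11431 ≡ 831 mod 6131]
  = -(6131 / 831)    [QR: both ≡ 3 mod 4, sign flips]
  = -(314 / 831)    [6131 ≡ 314 mod 831]
  = -(157 / 831)    [831 ≡ 7 mod 8 ⇒ (2 / 831) = +1]
  = -(831 / 157)    [QR: 157 ≡ 1 mod 4, sign kept]
  = -(46 / 157)    [831 ≡ 46 mod 157]
  = (23 / 157)    [157 ≡ 5 mod 8 ⇒ (2 / 157) = -1]
  = (157 / 23)    [QR: 157 ≡ 1 mod 4, sign kept]
  = (19 / 23)    [157 ≡ 19 mod 23]
  = -(23 / 19)    [QR: both ≡ 3 mod 4, sign flips]
  = -(4 / 19)    [23 ≡ 4 mod 19]
  = -(1 / 19)    [19 ≡ 3 mod 8 ⇒ (2 / 19)^2 = +1]
  = -1    [(1 / 19) = 1]

-1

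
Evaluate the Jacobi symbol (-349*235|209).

-1

By multiplicativity, (-349·235|209) = (-349|209)·(235|209).
First factor (-349|209):
(-349|209)
  = (69|209)    [-349 ≡ 69 mod 209]
  = (209|69)    [QR: 69 ≡ 1 mod 4, sign kept]
  = (2|69)    [209 ≡ 2 mod 69]
  = -(1|69)    [69 ≡ 5 mod 8 ⇒ (2|69) = -1]
  = -1    [(1|69) = 1]
Second factor (235|209):
(235|209)
  = (26|209)    [235 ≡ 26 mod 209]
  = (13|209)    [209 ≡ 1 mod 8 ⇒ (2|209) = +1]
  = (209|13)    [QR: 13 ≡ 1 mod 4, sign kept]
  = (1|13)    [209 ≡ 1 mod 13]
  = 1    [(1|13) = 1]
Product: (-1)·(1) = -1.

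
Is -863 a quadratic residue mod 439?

no

Reduce the numerator: -863 ≡ 15 (mod 439), so (-863/439) = (15/439).
Both 15 ≡ 3 and 439 ≡ 3 (mod 4), so reciprocity gives (15/439) = -(439/15). Reduce: 439 ≡ 4 (mod 15). Now have -(4/15).
Factor out 2: 4 = 2^2. Since 15 ≡ 7 (mod 8), (2/15) = +1, and (2/15)^2 = +1. Now have -(1/15).
(1/15) = 1. Collecting the sign factors: -1.
(-863/439) = -1, and 439 is prime, so -863 is not a quadratic residue mod 439.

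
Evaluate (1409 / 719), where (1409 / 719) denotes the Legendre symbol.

-1

(1409 / 719)
  = (690 / 719)    [1409 ≡ 690 mod 719]
  = (345 / 719)    [719 ≡ 7 mod 8 ⇒ (2 / 719) = +1]
  = (719 / 345)    [QR: 345 ≡ 1 mod 4, sign kept]
  = (29 / 345)    [719 ≡ 29 mod 345]
  = (345 / 29)    [QR: 29 ≡ 1 mod 4, sign kept]
  = (26 / 29)    [345 ≡ 26 mod 29]
  = -(13 / 29)    [29 ≡ 5 mod 8 ⇒ (2 / 29) = -1]
  = -(29 / 13)    [QR: 13 ≡ 1 mod 4, sign kept]
  = -(3 / 13)    [29 ≡ 3 mod 13]
  = -(13 / 3)    [QR: 13 ≡ 1 mod 4, sign kept]
  = -(1 / 3)    [13 ≡ 1 mod 3]
  = -1    [(1 / 3) = 1]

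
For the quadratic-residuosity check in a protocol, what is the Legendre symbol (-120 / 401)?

Reduce the numerator: -120 ≡ 281 (mod 401), so (-120 / 401) = (281 / 401).
281 ≡ 1 (mod 4), so quadratic reciprocity gives (281 / 401) = (401 / 281). Reduce: 401 ≡ 120 (mod 281). Now have (120 / 281).
Factor out 2: 120 = 2^3·15. Since 281 ≡ 1 (mod 8), (2 / 281) = +1, and (2 / 281)^3 = +1. Now have (15 / 281).
281 ≡ 1 (mod 4), so quadratic reciprocity gives (15 / 281) = (281 / 15). Reduce: 281 ≡ 11 (mod 15). Now have (11 / 15).
Both 11 ≡ 3 and 15 ≡ 3 (mod 4), so reciprocity gives (11 / 15) = -(15 / 11). Reduce: 15 ≡ 4 (mod 11). Now have -(4 / 11).
Factor out 2: 4 = 2^2. Since 11 ≡ 3 (mod 8), (2 / 11) = -1, and (2 / 11)^2 = +1. Now have -(1 / 11).
(1 / 11) = 1. Collecting the sign factors: -1.

-1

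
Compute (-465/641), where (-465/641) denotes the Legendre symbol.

1

(-465/641)
  = (176/641)    [-465 ≡ 176 mod 641]
  = (11/641)    [641 ≡ 1 mod 8 ⇒ (2/641)^4 = +1]
  = (641/11)    [QR: 641 ≡ 1 mod 4, sign kept]
  = (3/11)    [641 ≡ 3 mod 11]
  = -(11/3)    [QR: both ≡ 3 mod 4, sign flips]
  = -(2/3)    [11 ≡ 2 mod 3]
  = (1/3)    [3 ≡ 3 mod 8 ⇒ (2/3) = -1]
  = 1    [(1/3) = 1]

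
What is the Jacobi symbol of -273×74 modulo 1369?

0

By multiplicativity, (-273·74 / 1369) = (-273 / 1369)·(74 / 1369).
First factor (-273 / 1369):
(-273 / 1369)
  = (1096 / 1369)    [-273 ≡ 1096 mod 1369]
  = (137 / 1369)    [1369 ≡ 1 mod 8 ⇒ (2 / 1369)^3 = +1]
  = (1369 / 137)    [QR: 137 ≡ 1 mod 4, sign kept]
  = (136 / 137)    [1369 ≡ 136 mod 137]
  = (17 / 137)    [137 ≡ 1 mod 8 ⇒ (2 / 137)^3 = +1]
  = (137 / 17)    [QR: 17 ≡ 1 mod 4, sign kept]
  = (1 / 17)    [137 ≡ 1 mod 17]
  = 1    [(1 / 17) = 1]
Second factor (74 / 1369):
(74 / 1369)
  = (37 / 1369)    [1369 ≡ 1 mod 8 ⇒ (2 / 1369) = +1]
  = (1369 / 37)    [QR: 37 ≡ 1 mod 4, sign kept]
  = (0 / 37)    [1369 ≡ 0 mod 37]
  = 0    [numerator 0, gcd > 1]
Product: (1)·(0) = 0.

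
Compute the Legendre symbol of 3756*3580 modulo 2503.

1

By multiplicativity, (3756·3580/2503) = (3756/2503)·(3580/2503).
First factor (3756/2503):
Reduce the numerator: 3756 ≡ 1253 (mod 2503), so (3756/2503) = (1253/2503).
1253 ≡ 1 (mod 4), so quadratic reciprocity gives (1253/2503) = (2503/1253). Reduce: 2503 ≡ 1250 (mod 1253). Now have (1250/1253).
Factor out 2: 1250 = 2·625. Since 1253 ≡ 5 (mod 8), (2/1253) = -1. Now have -(625/1253).
625 ≡ 1 (mod 4), so quadratic reciprocity gives (625/1253) = (1253/625). Reduce: 1253 ≡ 3 (mod 625). Now have -(3/625).
625 ≡ 1 (mod 4), so quadratic reciprocity gives (3/625) = (625/3). Reduce: 625 ≡ 1 (mod 3). Now have -(1/3).
(1/3) = 1. Collecting the sign factors: -1.
Second factor (3580/2503):
Reduce the numerator: 3580 ≡ 1077 (mod 2503), so (3580/2503) = (1077/2503).
1077 ≡ 1 (mod 4), so quadratic reciprocity gives (1077/2503) = (2503/1077). Reduce: 2503 ≡ 349 (mod 1077). Now have (349/1077).
349 ≡ 1 (mod 4), so quadratic reciprocity gives (349/1077) = (1077/349). Reduce: 1077 ≡ 30 (mod 349). Now have (30/349).
Factor out 2: 30 = 2·15. Since 349 ≡ 5 (mod 8), (2/349) = -1. Now have -(15/349).
349 ≡ 1 (mod 4), so quadratic reciprocity gives (15/349) = (349/15). Reduce: 349 ≡ 4 (mod 15). Now have -(4/15).
Factor out 2: 4 = 2^2. Since 15 ≡ 7 (mod 8), (2/15) = +1, and (2/15)^2 = +1. Now have -(1/15).
(1/15) = 1. Collecting the sign factors: -1.
Product: (-1)·(-1) = 1.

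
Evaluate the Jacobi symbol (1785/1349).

-1

(1785/1349)
  = (436/1349)    [1785 ≡ 436 mod 1349]
  = (109/1349)    [1349 ≡ 5 mod 8 ⇒ (2/1349)^2 = +1]
  = (1349/109)    [QR: 109 ≡ 1 mod 4, sign kept]
  = (41/109)    [1349 ≡ 41 mod 109]
  = (109/41)    [QR: 41 ≡ 1 mod 4, sign kept]
  = (27/41)    [109 ≡ 27 mod 41]
  = (41/27)    [QR: 41 ≡ 1 mod 4, sign kept]
  = (14/27)    [41 ≡ 14 mod 27]
  = -(7/27)    [27 ≡ 3 mod 8 ⇒ (2/27) = -1]
  = (27/7)    [QR: both ≡ 3 mod 4, sign flips]
  = (6/7)    [27 ≡ 6 mod 7]
  = (3/7)    [7 ≡ 7 mod 8 ⇒ (2/7) = +1]
  = -(7/3)    [QR: both ≡ 3 mod 4, sign flips]
  = -(1/3)    [7 ≡ 1 mod 3]
  = -1    [(1/3) = 1]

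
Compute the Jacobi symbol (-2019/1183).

Pull out -1: (-2019/1183) = (-1/1183)·(2019/1183). Since 1183 ≡ 3 (mod 4), (-1/1183) = -1. Now have -(2019/1183).
Reduce the numerator: 2019 ≡ 836 (mod 1183), so (2019/1183) = (836/1183).
Factor out 2: 836 = 2^2·209. Since 1183 ≡ 7 (mod 8), (2/1183) = +1, and (2/1183)^2 = +1. Now have -(209/1183).
209 ≡ 1 (mod 4), so quadratic reciprocity gives (209/1183) = (1183/209). Reduce: 1183 ≡ 138 (mod 209). Now have -(138/209).
Factor out 2: 138 = 2·69. Since 209 ≡ 1 (mod 8), (2/209) = +1. Now have -(69/209).
69 ≡ 1 (mod 4), so quadratic reciprocity gives (69/209) = (209/69). Reduce: 209 ≡ 2 (mod 69). Now have -(2/69).
Factor out 2: 2 = 2. Since 69 ≡ 5 (mod 8), (2/69) = -1. Now have (1/69).
(1/69) = 1. Collecting the sign factors: 1.

1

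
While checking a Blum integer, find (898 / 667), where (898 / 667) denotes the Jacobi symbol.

(898 / 667)
  = (231 / 667)    [898 ≡ 231 mod 667]
  = -(667 / 231)    [QR: both ≡ 3 mod 4, sign flips]
  = -(205 / 231)    [667 ≡ 205 mod 231]
  = -(231 / 205)    [QR: 205 ≡ 1 mod 4, sign kept]
  = -(26 / 205)    [231 ≡ 26 mod 205]
  = (13 / 205)    [205 ≡ 5 mod 8 ⇒ (2 / 205) = -1]
  = (205 / 13)    [QR: 13 ≡ 1 mod 4, sign kept]
  = (10 / 13)    [205 ≡ 10 mod 13]
  = -(5 / 13)    [13 ≡ 5 mod 8 ⇒ (2 / 13) = -1]
  = -(13 / 5)    [QR: 5 ≡ 1 mod 4, sign kept]
  = -(3 / 5)    [13 ≡ 3 mod 5]
  = -(5 / 3)    [QR: 5 ≡ 1 mod 4, sign kept]
  = -(2 / 3)    [5 ≡ 2 mod 3]
  = (1 / 3)    [3 ≡ 3 mod 8 ⇒ (2 / 3) = -1]
  = 1    [(1 / 3) = 1]

1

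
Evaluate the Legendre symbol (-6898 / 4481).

(-6898 / 4481)
  = (6898 / 4481)    [4481 ≡ 1 mod 4 ⇒ (-1 / 4481) = +1]
  = (2417 / 4481)    [6898 ≡ 2417 mod 4481]
  = (4481 / 2417)    [QR: 2417 ≡ 1 mod 4, sign kept]
  = (2064 / 2417)    [4481 ≡ 2064 mod 2417]
  = (129 / 2417)    [2417 ≡ 1 mod 8 ⇒ (2 / 2417)^4 = +1]
  = (2417 / 129)    [QR: 129 ≡ 1 mod 4, sign kept]
  = (95 / 129)    [2417 ≡ 95 mod 129]
  = (129 / 95)    [QR: 129 ≡ 1 mod 4, sign kept]
  = (34 / 95)    [129 ≡ 34 mod 95]
  = (17 / 95)    [95 ≡ 7 mod 8 ⇒ (2 / 95) = +1]
  = (95 / 17)    [QR: 17 ≡ 1 mod 4, sign kept]
  = (10 / 17)    [95 ≡ 10 mod 17]
  = (5 / 17)    [17 ≡ 1 mod 8 ⇒ (2 / 17) = +1]
  = (17 / 5)    [QR: 5 ≡ 1 mod 4, sign kept]
  = (2 / 5)    [17 ≡ 2 mod 5]
  = -(1 / 5)    [5 ≡ 5 mod 8 ⇒ (2 / 5) = -1]
  = -1    [(1 / 5) = 1]

-1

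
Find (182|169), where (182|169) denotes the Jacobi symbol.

Reduce the numerator: 182 ≡ 13 (mod 169), so (182|169) = (13|169).
13 ≡ 1 (mod 4), so quadratic reciprocity gives (13|169) = (169|13). Reduce: 169 ≡ 0 (mod 13). Now have (0|13).
The numerator is now 0 with denominator 13 > 1: the symbol is 0.

0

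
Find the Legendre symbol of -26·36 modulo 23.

By multiplicativity, (-26·36/23) = (-26/23)·(36/23).
First factor (-26/23):
Pull out -1: (-26/23) = (-1/23)·(26/23). Since 23 ≡ 3 (mod 4), (-1/23) = -1. Now have -(26/23).
Reduce the numerator: 26 ≡ 3 (mod 23), so (26/23) = (3/23).
Both 3 ≡ 3 and 23 ≡ 3 (mod 4), so reciprocity gives (3/23) = -(23/3). Reduce: 23 ≡ 2 (mod 3). Now have (2/3).
Factor out 2: 2 = 2. Since 3 ≡ 3 (mod 8), (2/3) = -1. Now have -(1/3).
(1/3) = 1. Collecting the sign factors: -1.
Second factor (36/23):
Reduce the numerator: 36 ≡ 13 (mod 23), so (36/23) = (13/23).
13 ≡ 1 (mod 4), so quadratic reciprocity gives (13/23) = (23/13). Reduce: 23 ≡ 10 (mod 13). Now have (10/13).
Factor out 2: 10 = 2·5. Since 13 ≡ 5 (mod 8), (2/13) = -1. Now have -(5/13).
5 ≡ 1 (mod 4), so quadratic reciprocity gives (5/13) = (13/5). Reduce: 13 ≡ 3 (mod 5). Now have -(3/5).
5 ≡ 1 (mod 4), so quadratic reciprocity gives (3/5) = (5/3). Reduce: 5 ≡ 2 (mod 3). Now have -(2/3).
Factor out 2: 2 = 2. Since 3 ≡ 3 (mod 8), (2/3) = -1. Now have (1/3).
(1/3) = 1. Collecting the sign factors: 1.
Product: (-1)·(1) = -1.

-1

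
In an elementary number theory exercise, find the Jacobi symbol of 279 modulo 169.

1

Reduce the numerator: 279 ≡ 110 (mod 169), so (279 / 169) = (110 / 169).
Factor out 2: 110 = 2·55. Since 169 ≡ 1 (mod 8), (2 / 169) = +1. Now have (55 / 169).
169 ≡ 1 (mod 4), so quadratic reciprocity gives (55 / 169) = (169 / 55). Reduce: 169 ≡ 4 (mod 55). Now have (4 / 55).
Factor out 2: 4 = 2^2. Since 55 ≡ 7 (mod 8), (2 / 55) = +1, and (2 / 55)^2 = +1. Now have (1 / 55).
(1 / 55) = 1. Collecting the sign factors: 1.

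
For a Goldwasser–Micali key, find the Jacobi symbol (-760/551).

(-760/551)
  = -(760/551)    [551 ≡ 3 mod 4 ⇒ (-1/551) = -1]
  = -(209/551)    [760 ≡ 209 mod 551]
  = -(551/209)    [QR: 209 ≡ 1 mod 4, sign kept]
  = -(133/209)    [551 ≡ 133 mod 209]
  = -(209/133)    [QR: 133 ≡ 1 mod 4, sign kept]
  = -(76/133)    [209 ≡ 76 mod 133]
  = -(19/133)    [133 ≡ 5 mod 8 ⇒ (2/133)^2 = +1]
  = -(133/19)    [QR: 133 ≡ 1 mod 4, sign kept]
  = -(0/19)    [133 ≡ 0 mod 19]
  = 0    [numerator 0, gcd > 1]

0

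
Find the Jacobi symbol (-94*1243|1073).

1

By multiplicativity, (-94·1243|1073) = (-94|1073)·(1243|1073).
First factor (-94|1073):
(-94|1073)
  = (94|1073)    [1073 ≡ 1 mod 4 ⇒ (-1|1073) = +1]
  = (47|1073)    [1073 ≡ 1 mod 8 ⇒ (2|1073) = +1]
  = (1073|47)    [QR: 1073 ≡ 1 mod 4, sign kept]
  = (39|47)    [1073 ≡ 39 mod 47]
  = -(47|39)    [QR: both ≡ 3 mod 4, sign flips]
  = -(8|39)    [47 ≡ 8 mod 39]
  = -(1|39)    [39 ≡ 7 mod 8 ⇒ (2|39)^3 = +1]
  = -1    [(1|39) = 1]
Second factor (1243|1073):
(1243|1073)
  = (170|1073)    [1243 ≡ 170 mod 1073]
  = (85|1073)    [1073 ≡ 1 mod 8 ⇒ (2|1073) = +1]
  = (1073|85)    [QR: 85 ≡ 1 mod 4, sign kept]
  = (53|85)    [1073 ≡ 53 mod 85]
  = (85|53)    [QR: 53 ≡ 1 mod 4, sign kept]
  = (32|53)    [85 ≡ 32 mod 53]
  = -(1|53)    [53 ≡ 5 mod 8 ⇒ (2|53)^5 = -1]
  = -1    [(1|53) = 1]
Product: (-1)·(-1) = 1.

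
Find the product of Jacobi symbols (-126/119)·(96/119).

0

By multiplicativity, (-126·96/119) = (-126/119)·(96/119).
First factor (-126/119):
Pull out -1: (-126/119) = (-1/119)·(126/119). Since 119 ≡ 3 (mod 4), (-1/119) = -1. Now have -(126/119).
Reduce the numerator: 126 ≡ 7 (mod 119), so (126/119) = (7/119).
Both 7 ≡ 3 and 119 ≡ 3 (mod 4), so reciprocity gives (7/119) = -(119/7). Reduce: 119 ≡ 0 (mod 7). Now have (0/7).
The numerator is now 0 with denominator 7 > 1: the symbol is 0.
Second factor (96/119):
Factor out 2: 96 = 2^5·3. Since 119 ≡ 7 (mod 8), (2/119) = +1, and (2/119)^5 = +1. Now have (3/119).
Both 3 ≡ 3 and 119 ≡ 3 (mod 4), so reciprocity gives (3/119) = -(119/3). Reduce: 119 ≡ 2 (mod 3). Now have -(2/3).
Factor out 2: 2 = 2. Since 3 ≡ 3 (mod 8), (2/3) = -1. Now have (1/3).
(1/3) = 1. Collecting the sign factors: 1.
Product: (0)·(1) = 0.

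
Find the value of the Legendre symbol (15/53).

(15/53)
  = (53/15)    [QR: 53 ≡ 1 mod 4, sign kept]
  = (8/15)    [53 ≡ 8 mod 15]
  = (1/15)    [15 ≡ 7 mod 8 ⇒ (2/15)^3 = +1]
  = 1    [(1/15) = 1]

1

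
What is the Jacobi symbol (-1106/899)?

1

Reduce the numerator: -1106 ≡ 692 (mod 899), so (-1106/899) = (692/899).
Factor out 2: 692 = 2^2·173. Since 899 ≡ 3 (mod 8), (2/899) = -1, and (2/899)^2 = +1. Now have (173/899).
173 ≡ 1 (mod 4), so quadratic reciprocity gives (173/899) = (899/173). Reduce: 899 ≡ 34 (mod 173). Now have (34/173).
Factor out 2: 34 = 2·17. Since 173 ≡ 5 (mod 8), (2/173) = -1. Now have -(17/173).
17 ≡ 1 (mod 4), so quadratic reciprocity gives (17/173) = (173/17). Reduce: 173 ≡ 3 (mod 17). Now have -(3/17).
17 ≡ 1 (mod 4), so quadratic reciprocity gives (3/17) = (17/3). Reduce: 17 ≡ 2 (mod 3). Now have -(2/3).
Factor out 2: 2 = 2. Since 3 ≡ 3 (mod 8), (2/3) = -1. Now have (1/3).
(1/3) = 1. Collecting the sign factors: 1.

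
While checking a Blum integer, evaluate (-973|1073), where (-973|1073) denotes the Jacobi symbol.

1

Pull out -1: (-973|1073) = (-1|1073)·(973|1073). Since 1073 ≡ 1 (mod 4), (-1|1073) = +1. Now have (973|1073).
973 ≡ 1 (mod 4), so quadratic reciprocity gives (973|1073) = (1073|973). Reduce: 1073 ≡ 100 (mod 973). Now have (100|973).
Factor out 2: 100 = 2^2·25. Since 973 ≡ 5 (mod 8), (2|973) = -1, and (2|973)^2 = +1. Now have (25|973).
25 ≡ 1 (mod 4), so quadratic reciprocity gives (25|973) = (973|25). Reduce: 973 ≡ 23 (mod 25). Now have (23|25).
25 ≡ 1 (mod 4), so quadratic reciprocity gives (23|25) = (25|23). Reduce: 25 ≡ 2 (mod 23). Now have (2|23).
Factor out 2: 2 = 2. Since 23 ≡ 7 (mod 8), (2|23) = +1. Now have (1|23).
(1|23) = 1. Collecting the sign factors: 1.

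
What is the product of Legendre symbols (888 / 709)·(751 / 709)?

-1

By multiplicativity, (888·751 / 709) = (888 / 709)·(751 / 709).
First factor (888 / 709):
Reduce the numerator: 888 ≡ 179 (mod 709), so (888 / 709) = (179 / 709).
709 ≡ 1 (mod 4), so quadratic reciprocity gives (179 / 709) = (709 / 179). Reduce: 709 ≡ 172 (mod 179). Now have (172 / 179).
Factor out 2: 172 = 2^2·43. Since 179 ≡ 3 (mod 8), (2 / 179) = -1, and (2 / 179)^2 = +1. Now have (43 / 179).
Both 43 ≡ 3 and 179 ≡ 3 (mod 4), so reciprocity gives (43 / 179) = -(179 / 43). Reduce: 179 ≡ 7 (mod 43). Now have -(7 / 43).
Both 7 ≡ 3 and 43 ≡ 3 (mod 4), so reciprocity gives (7 / 43) = -(43 / 7). Reduce: 43 ≡ 1 (mod 7). Now have (1 / 7).
(1 / 7) = 1. Collecting the sign factors: 1.
Second factor (751 / 709):
Reduce the numerator: 751 ≡ 42 (mod 709), so (751 / 709) = (42 / 709).
Factor out 2: 42 = 2·21. Since 709 ≡ 5 (mod 8), (2 / 709) = -1. Now have -(21 / 709).
21 ≡ 1 (mod 4), so quadratic reciprocity gives (21 / 709) = (709 / 21). Reduce: 709 ≡ 16 (mod 21). Now have -(16 / 21).
Factor out 2: 16 = 2^4. Since 21 ≡ 5 (mod 8), (2 / 21) = -1, and (2 / 21)^4 = +1. Now have -(1 / 21).
(1 / 21) = 1. Collecting the sign factors: -1.
Product: (1)·(-1) = -1.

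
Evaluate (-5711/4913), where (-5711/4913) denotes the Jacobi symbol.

(-5711/4913)
  = (5711/4913)    [4913 ≡ 1 mod 4 ⇒ (-1/4913) = +1]
  = (798/4913)    [5711 ≡ 798 mod 4913]
  = (399/4913)    [4913 ≡ 1 mod 8 ⇒ (2/4913) = +1]
  = (4913/399)    [QR: 4913 ≡ 1 mod 4, sign kept]
  = (125/399)    [4913 ≡ 125 mod 399]
  = (399/125)    [QR: 125 ≡ 1 mod 4, sign kept]
  = (24/125)    [399 ≡ 24 mod 125]
  = -(3/125)    [125 ≡ 5 mod 8 ⇒ (2/125)^3 = -1]
  = -(125/3)    [QR: 125 ≡ 1 mod 4, sign kept]
  = -(2/3)    [125 ≡ 2 mod 3]
  = (1/3)    [3 ≡ 3 mod 8 ⇒ (2/3) = -1]
  = 1    [(1/3) = 1]

1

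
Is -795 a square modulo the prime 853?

yes

(-795/853)
  = (795/853)    [853 ≡ 1 mod 4 ⇒ (-1/853) = +1]
  = (853/795)    [QR: 853 ≡ 1 mod 4, sign kept]
  = (58/795)    [853 ≡ 58 mod 795]
  = -(29/795)    [795 ≡ 3 mod 8 ⇒ (2/795) = -1]
  = -(795/29)    [QR: 29 ≡ 1 mod 4, sign kept]
  = -(12/29)    [795 ≡ 12 mod 29]
  = -(3/29)    [29 ≡ 5 mod 8 ⇒ (2/29)^2 = +1]
  = -(29/3)    [QR: 29 ≡ 1 mod 4, sign kept]
  = -(2/3)    [29 ≡ 2 mod 3]
  = (1/3)    [3 ≡ 3 mod 8 ⇒ (2/3) = -1]
  = 1    [(1/3) = 1]
The Legendre symbol is 1, so x^2 ≡ -795 (mod 853) has solution.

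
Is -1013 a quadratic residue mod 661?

no

(-1013/661)
  = (1013/661)    [661 ≡ 1 mod 4 ⇒ (-1/661) = +1]
  = (352/661)    [1013 ≡ 352 mod 661]
  = -(11/661)    [661 ≡ 5 mod 8 ⇒ (2/661)^5 = -1]
  = -(661/11)    [QR: 661 ≡ 1 mod 4, sign kept]
  = -(1/11)    [661 ≡ 1 mod 11]
  = -1    [(1/11) = 1]
(-1013/661) = -1, and 661 is prime, so -1013 is not a quadratic residue mod 661.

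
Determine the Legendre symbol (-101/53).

-1

(-101/53)
  = (101/53)    [53 ≡ 1 mod 4 ⇒ (-1/53) = +1]
  = (48/53)    [101 ≡ 48 mod 53]
  = (3/53)    [53 ≡ 5 mod 8 ⇒ (2/53)^4 = +1]
  = (53/3)    [QR: 53 ≡ 1 mod 4, sign kept]
  = (2/3)    [53 ≡ 2 mod 3]
  = -(1/3)    [3 ≡ 3 mod 8 ⇒ (2/3) = -1]
  = -1    [(1/3) = 1]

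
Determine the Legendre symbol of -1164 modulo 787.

Reduce the numerator: -1164 ≡ 410 (mod 787), so (-1164|787) = (410|787).
Factor out 2: 410 = 2·205. Since 787 ≡ 3 (mod 8), (2|787) = -1. Now have -(205|787).
205 ≡ 1 (mod 4), so quadratic reciprocity gives (205|787) = (787|205). Reduce: 787 ≡ 172 (mod 205). Now have -(172|205).
Factor out 2: 172 = 2^2·43. Since 205 ≡ 5 (mod 8), (2|205) = -1, and (2|205)^2 = +1. Now have -(43|205).
205 ≡ 1 (mod 4), so quadratic reciprocity gives (43|205) = (205|43). Reduce: 205 ≡ 33 (mod 43). Now have -(33|43).
33 ≡ 1 (mod 4), so quadratic reciprocity gives (33|43) = (43|33). Reduce: 43 ≡ 10 (mod 33). Now have -(10|33).
Factor out 2: 10 = 2·5. Since 33 ≡ 1 (mod 8), (2|33) = +1. Now have -(5|33).
5 ≡ 1 (mod 4), so quadratic reciprocity gives (5|33) = (33|5). Reduce: 33 ≡ 3 (mod 5). Now have -(3|5).
5 ≡ 1 (mod 4), so quadratic reciprocity gives (3|5) = (5|3). Reduce: 5 ≡ 2 (mod 3). Now have -(2|3).
Factor out 2: 2 = 2. Since 3 ≡ 3 (mod 8), (2|3) = -1. Now have (1|3).
(1|3) = 1. Collecting the sign factors: 1.

1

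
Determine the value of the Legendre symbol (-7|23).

(-7|23)
  = -(7|23)    [23 ≡ 3 mod 4 ⇒ (-1|23) = -1]
  = (23|7)    [QR: both ≡ 3 mod 4, sign flips]
  = (2|7)    [23 ≡ 2 mod 7]
  = (1|7)    [7 ≡ 7 mod 8 ⇒ (2|7) = +1]
  = 1    [(1|7) = 1]

1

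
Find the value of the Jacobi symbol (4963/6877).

6877 ≡ 1 (mod 4), so quadratic reciprocity gives (4963/6877) = (6877/4963). Reduce: 6877 ≡ 1914 (mod 4963). Now have (1914/4963).
Factor out 2: 1914 = 2·957. Since 4963 ≡ 3 (mod 8), (2/4963) = -1. Now have -(957/4963).
957 ≡ 1 (mod 4), so quadratic reciprocity gives (957/4963) = (4963/957). Reduce: 4963 ≡ 178 (mod 957). Now have -(178/957).
Factor out 2: 178 = 2·89. Since 957 ≡ 5 (mod 8), (2/957) = -1. Now have (89/957).
89 ≡ 1 (mod 4), so quadratic reciprocity gives (89/957) = (957/89). Reduce: 957 ≡ 67 (mod 89). Now have (67/89).
89 ≡ 1 (mod 4), so quadratic reciprocity gives (67/89) = (89/67). Reduce: 89 ≡ 22 (mod 67). Now have (22/67).
Factor out 2: 22 = 2·11. Since 67 ≡ 3 (mod 8), (2/67) = -1. Now have -(11/67).
Both 11 ≡ 3 and 67 ≡ 3 (mod 4), so reciprocity gives (11/67) = -(67/11). Reduce: 67 ≡ 1 (mod 11). Now have (1/11).
(1/11) = 1. Collecting the sign factors: 1.

1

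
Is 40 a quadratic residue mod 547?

yes

Factor out 2: 40 = 2^3·5. Since 547 ≡ 3 (mod 8), (2|547) = -1, and (2|547)^3 = -1. Now have -(5|547).
5 ≡ 1 (mod 4), so quadratic reciprocity gives (5|547) = (547|5). Reduce: 547 ≡ 2 (mod 5). Now have -(2|5).
Factor out 2: 2 = 2. Since 5 ≡ 5 (mod 8), (2|5) = -1. Now have (1|5).
(1|5) = 1. Collecting the sign factors: 1.
The Legendre symbol is 1, so x^2 ≡ 40 (mod 547) has solution.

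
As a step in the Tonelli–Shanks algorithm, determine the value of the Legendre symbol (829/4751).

-1

829 ≡ 1 (mod 4), so quadratic reciprocity gives (829/4751) = (4751/829). Reduce: 4751 ≡ 606 (mod 829). Now have (606/829).
Factor out 2: 606 = 2·303. Since 829 ≡ 5 (mod 8), (2/829) = -1. Now have -(303/829).
829 ≡ 1 (mod 4), so quadratic reciprocity gives (303/829) = (829/303). Reduce: 829 ≡ 223 (mod 303). Now have -(223/303).
Both 223 ≡ 3 and 303 ≡ 3 (mod 4), so reciprocity gives (223/303) = -(303/223). Reduce: 303 ≡ 80 (mod 223). Now have (80/223).
Factor out 2: 80 = 2^4·5. Since 223 ≡ 7 (mod 8), (2/223) = +1, and (2/223)^4 = +1. Now have (5/223).
5 ≡ 1 (mod 4), so quadratic reciprocity gives (5/223) = (223/5). Reduce: 223 ≡ 3 (mod 5). Now have (3/5).
5 ≡ 1 (mod 4), so quadratic reciprocity gives (3/5) = (5/3). Reduce: 5 ≡ 2 (mod 3). Now have (2/3).
Factor out 2: 2 = 2. Since 3 ≡ 3 (mod 8), (2/3) = -1. Now have -(1/3).
(1/3) = 1. Collecting the sign factors: -1.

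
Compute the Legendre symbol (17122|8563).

-1

Reduce the numerator: 17122 ≡ 8559 (mod 8563), so (17122|8563) = (8559|8563).
Both 8559 ≡ 3 and 8563 ≡ 3 (mod 4), so reciprocity gives (8559|8563) = -(8563|8559). Reduce: 8563 ≡ 4 (mod 8559). Now have -(4|8559).
Factor out 2: 4 = 2^2. Since 8559 ≡ 7 (mod 8), (2|8559) = +1, and (2|8559)^2 = +1. Now have -(1|8559).
(1|8559) = 1. Collecting the sign factors: -1.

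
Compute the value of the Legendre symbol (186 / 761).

1

(186 / 761)
  = (93 / 761)    [761 ≡ 1 mod 8 ⇒ (2 / 761) = +1]
  = (761 / 93)    [QR: 93 ≡ 1 mod 4, sign kept]
  = (17 / 93)    [761 ≡ 17 mod 93]
  = (93 / 17)    [QR: 17 ≡ 1 mod 4, sign kept]
  = (8 / 17)    [93 ≡ 8 mod 17]
  = (1 / 17)    [17 ≡ 1 mod 8 ⇒ (2 / 17)^3 = +1]
  = 1    [(1 / 17) = 1]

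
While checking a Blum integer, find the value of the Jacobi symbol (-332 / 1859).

(-332 / 1859)
  = -(332 / 1859)    [1859 ≡ 3 mod 4 ⇒ (-1 / 1859) = -1]
  = -(83 / 1859)    [1859 ≡ 3 mod 8 ⇒ (2 / 1859)^2 = +1]
  = (1859 / 83)    [QR: both ≡ 3 mod 4, sign flips]
  = (33 / 83)    [1859 ≡ 33 mod 83]
  = (83 / 33)    [QR: 33 ≡ 1 mod 4, sign kept]
  = (17 / 33)    [83 ≡ 17 mod 33]
  = (33 / 17)    [QR: 17 ≡ 1 mod 4, sign kept]
  = (16 / 17)    [33 ≡ 16 mod 17]
  = (1 / 17)    [17 ≡ 1 mod 8 ⇒ (2 / 17)^4 = +1]
  = 1    [(1 / 17) = 1]

1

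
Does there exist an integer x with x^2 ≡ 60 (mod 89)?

no

Factor out 2: 60 = 2^2·15. Since 89 ≡ 1 (mod 8), (2/89) = +1, and (2/89)^2 = +1. Now have (15/89).
89 ≡ 1 (mod 4), so quadratic reciprocity gives (15/89) = (89/15). Reduce: 89 ≡ 14 (mod 15). Now have (14/15).
Factor out 2: 14 = 2·7. Since 15 ≡ 7 (mod 8), (2/15) = +1. Now have (7/15).
Both 7 ≡ 3 and 15 ≡ 3 (mod 4), so reciprocity gives (7/15) = -(15/7). Reduce: 15 ≡ 1 (mod 7). Now have -(1/7).
(1/7) = 1. Collecting the sign factors: -1.
(60/89) = -1, and 89 is prime, so 60 is not a quadratic residue mod 89.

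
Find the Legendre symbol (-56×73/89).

By multiplicativity, (-56·73/89) = (-56/89)·(73/89).
First factor (-56/89):
(-56/89)
  = (33/89)    [-56 ≡ 33 mod 89]
  = (89/33)    [QR: 33 ≡ 1 mod 4, sign kept]
  = (23/33)    [89 ≡ 23 mod 33]
  = (33/23)    [QR: 33 ≡ 1 mod 4, sign kept]
  = (10/23)    [33 ≡ 10 mod 23]
  = (5/23)    [23 ≡ 7 mod 8 ⇒ (2/23) = +1]
  = (23/5)    [QR: 5 ≡ 1 mod 4, sign kept]
  = (3/5)    [23 ≡ 3 mod 5]
  = (5/3)    [QR: 5 ≡ 1 mod 4, sign kept]
  = (2/3)    [5 ≡ 2 mod 3]
  = -(1/3)    [3 ≡ 3 mod 8 ⇒ (2/3) = -1]
  = -1    [(1/3) = 1]
Second factor (73/89):
(73/89)
  = (89/73)    [QR: 73 ≡ 1 mod 4, sign kept]
  = (16/73)    [89 ≡ 16 mod 73]
  = (1/73)    [73 ≡ 1 mod 8 ⇒ (2/73)^4 = +1]
  = 1    [(1/73) = 1]
Product: (-1)·(1) = -1.

-1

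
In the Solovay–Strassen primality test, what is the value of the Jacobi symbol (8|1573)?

-1

(8|1573)
  = -(1|1573)    [1573 ≡ 5 mod 8 ⇒ (2|1573)^3 = -1]
  = -1    [(1|1573) = 1]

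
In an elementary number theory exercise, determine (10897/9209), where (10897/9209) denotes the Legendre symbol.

1

Reduce the numerator: 10897 ≡ 1688 (mod 9209), so (10897/9209) = (1688/9209).
Factor out 2: 1688 = 2^3·211. Since 9209 ≡ 1 (mod 8), (2/9209) = +1, and (2/9209)^3 = +1. Now have (211/9209).
9209 ≡ 1 (mod 4), so quadratic reciprocity gives (211/9209) = (9209/211). Reduce: 9209 ≡ 136 (mod 211). Now have (136/211).
Factor out 2: 136 = 2^3·17. Since 211 ≡ 3 (mod 8), (2/211) = -1, and (2/211)^3 = -1. Now have -(17/211).
17 ≡ 1 (mod 4), so quadratic reciprocity gives (17/211) = (211/17). Reduce: 211 ≡ 7 (mod 17). Now have -(7/17).
17 ≡ 1 (mod 4), so quadratic reciprocity gives (7/17) = (17/7). Reduce: 17 ≡ 3 (mod 7). Now have -(3/7).
Both 3 ≡ 3 and 7 ≡ 3 (mod 4), so reciprocity gives (3/7) = -(7/3). Reduce: 7 ≡ 1 (mod 3). Now have (1/3).
(1/3) = 1. Collecting the sign factors: 1.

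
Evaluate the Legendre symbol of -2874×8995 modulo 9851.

-1

By multiplicativity, (-2874·8995 / 9851) = (-2874 / 9851)·(8995 / 9851).
First factor (-2874 / 9851):
(-2874 / 9851)
  = -(2874 / 9851)    [9851 ≡ 3 mod 4 ⇒ (-1 / 9851) = -1]
  = (1437 / 9851)    [9851 ≡ 3 mod 8 ⇒ (2 / 9851) = -1]
  = (9851 / 1437)    [QR: 1437 ≡ 1 mod 4, sign kept]
  = (1229 / 1437)    [9851 ≡ 1229 mod 1437]
  = (1437 / 1229)    [QR: 1229 ≡ 1 mod 4, sign kept]
  = (208 / 1229)    [1437 ≡ 208 mod 1229]
  = (13 / 1229)    [1229 ≡ 5 mod 8 ⇒ (2 / 1229)^4 = +1]
  = (1229 / 13)    [QR: 13 ≡ 1 mod 4, sign kept]
  = (7 / 13)    [1229 ≡ 7 mod 13]
  = (13 / 7)    [QR: 13 ≡ 1 mod 4, sign kept]
  = (6 / 7)    [13 ≡ 6 mod 7]
  = (3 / 7)    [7 ≡ 7 mod 8 ⇒ (2 / 7) = +1]
  = -(7 / 3)    [QR: both ≡ 3 mod 4, sign flips]
  = -(1 / 3)    [7 ≡ 1 mod 3]
  = -1    [(1 / 3) = 1]
Second factor (8995 / 9851):
(8995 / 9851)
  = -(9851 / 8995)    [QR: both ≡ 3 mod 4, sign flips]
  = -(856 / 8995)    [9851 ≡ 856 mod 8995]
  = (107 / 8995)    [8995 ≡ 3 mod 8 ⇒ (2 / 8995)^3 = -1]
  = -(8995 / 107)    [QR: both ≡ 3 mod 4, sign flips]
  = -(7 / 107)    [8995 ≡ 7 mod 107]
  = (107 / 7)    [QR: both ≡ 3 mod 4, sign flips]
  = (2 / 7)    [107 ≡ 2 mod 7]
  = (1 / 7)    [7 ≡ 7 mod 8 ⇒ (2 / 7) = +1]
  = 1    [(1 / 7) = 1]
Product: (-1)·(1) = -1.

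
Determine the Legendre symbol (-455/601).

-1

Pull out -1: (-455/601) = (-1/601)·(455/601). Since 601 ≡ 1 (mod 4), (-1/601) = +1. Now have (455/601).
601 ≡ 1 (mod 4), so quadratic reciprocity gives (455/601) = (601/455). Reduce: 601 ≡ 146 (mod 455). Now have (146/455).
Factor out 2: 146 = 2·73. Since 455 ≡ 7 (mod 8), (2/455) = +1. Now have (73/455).
73 ≡ 1 (mod 4), so quadratic reciprocity gives (73/455) = (455/73). Reduce: 455 ≡ 17 (mod 73). Now have (17/73).
17 ≡ 1 (mod 4), so quadratic reciprocity gives (17/73) = (73/17). Reduce: 73 ≡ 5 (mod 17). Now have (5/17).
5 ≡ 1 (mod 4), so quadratic reciprocity gives (5/17) = (17/5). Reduce: 17 ≡ 2 (mod 5). Now have (2/5).
Factor out 2: 2 = 2. Since 5 ≡ 5 (mod 8), (2/5) = -1. Now have -(1/5).
(1/5) = 1. Collecting the sign factors: -1.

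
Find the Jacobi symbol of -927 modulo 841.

1

Reduce the numerator: -927 ≡ 755 (mod 841), so (-927/841) = (755/841).
841 ≡ 1 (mod 4), so quadratic reciprocity gives (755/841) = (841/755). Reduce: 841 ≡ 86 (mod 755). Now have (86/755).
Factor out 2: 86 = 2·43. Since 755 ≡ 3 (mod 8), (2/755) = -1. Now have -(43/755).
Both 43 ≡ 3 and 755 ≡ 3 (mod 4), so reciprocity gives (43/755) = -(755/43). Reduce: 755 ≡ 24 (mod 43). Now have (24/43).
Factor out 2: 24 = 2^3·3. Since 43 ≡ 3 (mod 8), (2/43) = -1, and (2/43)^3 = -1. Now have -(3/43).
Both 3 ≡ 3 and 43 ≡ 3 (mod 4), so reciprocity gives (3/43) = -(43/3). Reduce: 43 ≡ 1 (mod 3). Now have (1/3).
(1/3) = 1. Collecting the sign factors: 1.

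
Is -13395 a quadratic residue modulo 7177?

(-13395|7177)
  = (13395|7177)    [7177 ≡ 1 mod 4 ⇒ (-1|7177) = +1]
  = (6218|7177)    [13395 ≡ 6218 mod 7177]
  = (3109|7177)    [7177 ≡ 1 mod 8 ⇒ (2|7177) = +1]
  = (7177|3109)    [QR: 3109 ≡ 1 mod 4, sign kept]
  = (959|3109)    [7177 ≡ 959 mod 3109]
  = (3109|959)    [QR: 3109 ≡ 1 mod 4, sign kept]
  = (232|959)    [3109 ≡ 232 mod 959]
  = (29|959)    [959 ≡ 7 mod 8 ⇒ (2|959)^3 = +1]
  = (959|29)    [QR: 29 ≡ 1 mod 4, sign kept]
  = (2|29)    [959 ≡ 2 mod 29]
  = -(1|29)    [29 ≡ 5 mod 8 ⇒ (2|29) = -1]
  = -1    [(1|29) = 1]
(-13395|7177) = -1, and 7177 is prime, so -13395 is not a quadratic residue mod 7177.

no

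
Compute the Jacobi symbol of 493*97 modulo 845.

By multiplicativity, (493·97/845) = (493/845)·(97/845).
First factor (493/845):
(493/845)
  = (845/493)    [QR: 493 ≡ 1 mod 4, sign kept]
  = (352/493)    [845 ≡ 352 mod 493]
  = -(11/493)    [493 ≡ 5 mod 8 ⇒ (2/493)^5 = -1]
  = -(493/11)    [QR: 493 ≡ 1 mod 4, sign kept]
  = -(9/11)    [493 ≡ 9 mod 11]
  = -(11/9)    [QR: 9 ≡ 1 mod 4, sign kept]
  = -(2/9)    [11 ≡ 2 mod 9]
  = -(1/9)    [9 ≡ 1 mod 8 ⇒ (2/9) = +1]
  = -1    [(1/9) = 1]
Second factor (97/845):
(97/845)
  = (845/97)    [QR: 97 ≡ 1 mod 4, sign kept]
  = (69/97)    [845 ≡ 69 mod 97]
  = (97/69)    [QR: 69 ≡ 1 mod 4, sign kept]
  = (28/69)    [97 ≡ 28 mod 69]
  = (7/69)    [69 ≡ 5 mod 8 ⇒ (2/69)^2 = +1]
  = (69/7)    [QR: 69 ≡ 1 mod 4, sign kept]
  = (6/7)    [69 ≡ 6 mod 7]
  = (3/7)    [7 ≡ 7 mod 8 ⇒ (2/7) = +1]
  = -(7/3)    [QR: both ≡ 3 mod 4, sign flips]
  = -(1/3)    [7 ≡ 1 mod 3]
  = -1    [(1/3) = 1]
Product: (-1)·(-1) = 1.

1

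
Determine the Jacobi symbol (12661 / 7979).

1

(12661 / 7979)
  = (4682 / 7979)    [12661 ≡ 4682 mod 7979]
  = -(2341 / 7979)    [7979 ≡ 3 mod 8 ⇒ (2 / 7979) = -1]
  = -(7979 / 2341)    [QR: 2341 ≡ 1 mod 4, sign kept]
  = -(956 / 2341)    [7979 ≡ 956 mod 2341]
  = -(239 / 2341)    [2341 ≡ 5 mod 8 ⇒ (2 / 2341)^2 = +1]
  = -(2341 / 239)    [QR: 2341 ≡ 1 mod 4, sign kept]
  = -(190 / 239)    [2341 ≡ 190 mod 239]
  = -(95 / 239)    [239 ≡ 7 mod 8 ⇒ (2 / 239) = +1]
  = (239 / 95)    [QR: both ≡ 3 mod 4, sign flips]
  = (49 / 95)    [239 ≡ 49 mod 95]
  = (95 / 49)    [QR: 49 ≡ 1 mod 4, sign kept]
  = (46 / 49)    [95 ≡ 46 mod 49]
  = (23 / 49)    [49 ≡ 1 mod 8 ⇒ (2 / 49) = +1]
  = (49 / 23)    [QR: 49 ≡ 1 mod 4, sign kept]
  = (3 / 23)    [49 ≡ 3 mod 23]
  = -(23 / 3)    [QR: both ≡ 3 mod 4, sign flips]
  = -(2 / 3)    [23 ≡ 2 mod 3]
  = (1 / 3)    [3 ≡ 3 mod 8 ⇒ (2 / 3) = -1]
  = 1    [(1 / 3) = 1]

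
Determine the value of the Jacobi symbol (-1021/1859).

(-1021/1859)
  = (838/1859)    [-1021 ≡ 838 mod 1859]
  = -(419/1859)    [1859 ≡ 3 mod 8 ⇒ (2/1859) = -1]
  = (1859/419)    [QR: both ≡ 3 mod 4, sign flips]
  = (183/419)    [1859 ≡ 183 mod 419]
  = -(419/183)    [QR: both ≡ 3 mod 4, sign flips]
  = -(53/183)    [419 ≡ 53 mod 183]
  = -(183/53)    [QR: 53 ≡ 1 mod 4, sign kept]
  = -(24/53)    [183 ≡ 24 mod 53]
  = (3/53)    [53 ≡ 5 mod 8 ⇒ (2/53)^3 = -1]
  = (53/3)    [QR: 53 ≡ 1 mod 4, sign kept]
  = (2/3)    [53 ≡ 2 mod 3]
  = -(1/3)    [3 ≡ 3 mod 8 ⇒ (2/3) = -1]
  = -1    [(1/3) = 1]

-1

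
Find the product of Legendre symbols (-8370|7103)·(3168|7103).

By multiplicativity, (-8370·3168|7103) = (-8370|7103)·(3168|7103).
First factor (-8370|7103):
Pull out -1: (-8370|7103) = (-1|7103)·(8370|7103). Since 7103 ≡ 3 (mod 4), (-1|7103) = -1. Now have -(8370|7103).
Reduce the numerator: 8370 ≡ 1267 (mod 7103), so (8370|7103) = (1267|7103).
Both 1267 ≡ 3 and 7103 ≡ 3 (mod 4), so reciprocity gives (1267|7103) = -(7103|1267). Reduce: 7103 ≡ 768 (mod 1267). Now have (768|1267).
Factor out 2: 768 = 2^8·3. Since 1267 ≡ 3 (mod 8), (2|1267) = -1, and (2|1267)^8 = +1. Now have (3|1267).
Both 3 ≡ 3 and 1267 ≡ 3 (mod 4), so reciprocity gives (3|1267) = -(1267|3). Reduce: 1267 ≡ 1 (mod 3). Now have -(1|3).
(1|3) = 1. Collecting the sign factors: -1.
Second factor (3168|7103):
Factor out 2: 3168 = 2^5·99. Since 7103 ≡ 7 (mod 8), (2|7103) = +1, and (2|7103)^5 = +1. Now have (99|7103).
Both 99 ≡ 3 and 7103 ≡ 3 (mod 4), so reciprocity gives (99|7103) = -(7103|99). Reduce: 7103 ≡ 74 (mod 99). Now have -(74|99).
Factor out 2: 74 = 2·37. Since 99 ≡ 3 (mod 8), (2|99) = -1. Now have (37|99).
37 ≡ 1 (mod 4), so quadratic reciprocity gives (37|99) = (99|37). Reduce: 99 ≡ 25 (mod 37). Now have (25|37).
25 ≡ 1 (mod 4), so quadratic reciprocity gives (25|37) = (37|25). Reduce: 37 ≡ 12 (mod 25). Now have (12|25).
Factor out 2: 12 = 2^2·3. Since 25 ≡ 1 (mod 8), (2|25) = +1, and (2|25)^2 = +1. Now have (3|25).
25 ≡ 1 (mod 4), so quadratic reciprocity gives (3|25) = (25|3). Reduce: 25 ≡ 1 (mod 3). Now have (1|3).
(1|3) = 1. Collecting the sign factors: 1.
Product: (-1)·(1) = -1.

-1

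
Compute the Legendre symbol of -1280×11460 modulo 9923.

By multiplicativity, (-1280·11460/9923) = (-1280/9923)·(11460/9923).
First factor (-1280/9923):
Reduce the numerator: -1280 ≡ 8643 (mod 9923), so (-1280/9923) = (8643/9923).
Both 8643 ≡ 3 and 9923 ≡ 3 (mod 4), so reciprocity gives (8643/9923) = -(9923/8643). Reduce: 9923 ≡ 1280 (mod 8643). Now have -(1280/8643).
Factor out 2: 1280 = 2^8·5. Since 8643 ≡ 3 (mod 8), (2/8643) = -1, and (2/8643)^8 = +1. Now have -(5/8643).
5 ≡ 1 (mod 4), so quadratic reciprocity gives (5/8643) = (8643/5). Reduce: 8643 ≡ 3 (mod 5). Now have -(3/5).
5 ≡ 1 (mod 4), so quadratic reciprocity gives (3/5) = (5/3). Reduce: 5 ≡ 2 (mod 3). Now have -(2/3).
Factor out 2: 2 = 2. Since 3 ≡ 3 (mod 8), (2/3) = -1. Now have (1/3).
(1/3) = 1. Collecting the sign factors: 1.
Second factor (11460/9923):
Reduce the numerator: 11460 ≡ 1537 (mod 9923), so (11460/9923) = (1537/9923).
1537 ≡ 1 (mod 4), so quadratic reciprocity gives (1537/9923) = (9923/1537). Reduce: 9923 ≡ 701 (mod 1537). Now have (701/1537).
701 ≡ 1 (mod 4), so quadratic reciprocity gives (701/1537) = (1537/701). Reduce: 1537 ≡ 135 (mod 701). Now have (135/701).
701 ≡ 1 (mod 4), so quadratic reciprocity gives (135/701) = (701/135). Reduce: 701 ≡ 26 (mod 135). Now have (26/135).
Factor out 2: 26 = 2·13. Since 135 ≡ 7 (mod 8), (2/135) = +1. Now have (13/135).
13 ≡ 1 (mod 4), so quadratic reciprocity gives (13/135) = (135/13). Reduce: 135 ≡ 5 (mod 13). Now have (5/13).
5 ≡ 1 (mod 4), so quadratic reciprocity gives (5/13) = (13/5). Reduce: 13 ≡ 3 (mod 5). Now have (3/5).
5 ≡ 1 (mod 4), so quadratic reciprocity gives (3/5) = (5/3). Reduce: 5 ≡ 2 (mod 3). Now have (2/3).
Factor out 2: 2 = 2. Since 3 ≡ 3 (mod 8), (2/3) = -1. Now have -(1/3).
(1/3) = 1. Collecting the sign factors: -1.
Product: (1)·(-1) = -1.

-1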